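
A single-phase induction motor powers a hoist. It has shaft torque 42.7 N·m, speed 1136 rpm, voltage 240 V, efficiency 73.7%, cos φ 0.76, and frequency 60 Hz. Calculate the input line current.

37.8 A

ω = 2π×1136/60 = 119 rad/s; P_out = τω = 42.7 × 119 = 5081 W
P_in = P_out / η = 5081 / 0.737 = 6894 W
I = P_in / (V·cosφ) = 6894 / (240 × 0.76) = 37.8 A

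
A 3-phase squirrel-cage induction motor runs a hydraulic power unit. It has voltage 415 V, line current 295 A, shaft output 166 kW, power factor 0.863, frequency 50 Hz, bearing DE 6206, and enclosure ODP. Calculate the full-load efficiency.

90.7 %

P_out = 166 kW = 166000 W
P_in = √3·V_L·I_L·cosφ = 1.732 × 415 × 295 × 0.863 = 182991 W
η = P_out / P_in = 166000 / 182991 = 0.907 = 90.7%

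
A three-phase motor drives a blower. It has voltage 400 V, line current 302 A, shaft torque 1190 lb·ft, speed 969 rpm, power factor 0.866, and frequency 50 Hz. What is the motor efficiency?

90.4 %

τ = 1190 lb·ft × 1.356 = 1614 N·m
ω = 2π × 969/60 = 101.5 rad/s; P_out = τω = 1614 × 101.5 = 163821 W
P_in = √3·V_L·I_L·cosφ = 1.732 × 400 × 302 × 0.866 = 181189 W
η = P_out / P_in = 163821 / 181189 = 0.904 = 90.4%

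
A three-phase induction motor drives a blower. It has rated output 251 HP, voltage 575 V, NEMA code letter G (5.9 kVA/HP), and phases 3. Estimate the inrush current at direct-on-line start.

S_LR = 5.9 × 251 = 1480.9 kVA
I_LR = S_LR/(√3·V_L) = 1480900/(1.732×575) = 1490 A

1490 A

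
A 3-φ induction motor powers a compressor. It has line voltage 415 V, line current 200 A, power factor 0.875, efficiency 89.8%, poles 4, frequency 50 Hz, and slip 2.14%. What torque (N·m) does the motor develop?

735 N·m

P_in = √3·V·I·cosφ = 1.732 × 415 × 200 × 0.875 = 125787 W
P_out = η·P_in = 0.898 × 125787 = 112957 W
n_s = 120×50/4 = 1500 rpm; n = 1500×(1−0.0214) = 1468 rpm
ω = 2π×1468/60 = 153.7 rad/s
τ = P_out/ω = 112957/153.7 = 735 N·m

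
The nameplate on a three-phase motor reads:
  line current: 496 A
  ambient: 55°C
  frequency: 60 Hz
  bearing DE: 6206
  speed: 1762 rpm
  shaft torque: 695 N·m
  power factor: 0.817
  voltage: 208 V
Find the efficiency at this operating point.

87.8 %

ω = 2π × 1762/60 = 184.5 rad/s; P_out = τω = 695 × 184.5 = 128228 W
P_in = √3·V_L·I_L·cosφ = 1.732 × 208 × 496 × 0.817 = 145987 W
η = P_out / P_in = 128228 / 145987 = 0.878 = 87.8%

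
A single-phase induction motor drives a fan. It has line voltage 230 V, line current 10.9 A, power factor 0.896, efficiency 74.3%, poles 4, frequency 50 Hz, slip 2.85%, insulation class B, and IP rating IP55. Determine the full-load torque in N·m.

P_in = V·I·cosφ = 230 × 10.9 × 0.896 = 2246 W
P_out = η·P_in = 0.743 × 2246 = 1669 W
n_s = 120×50/4 = 1500 rpm; n = 1500×(1−0.0285) = 1457 rpm
ω = 2π×1457/60 = 152.6 rad/s
τ = P_out/ω = 1669/152.6 = 10.9 N·m

10.9 N·m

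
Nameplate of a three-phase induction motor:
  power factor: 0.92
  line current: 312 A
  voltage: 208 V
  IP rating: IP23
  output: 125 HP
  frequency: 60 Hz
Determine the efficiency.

90.2 %

P_out = 125 × 746 = 93250 W
P_in = √3·V_L·I_L·cosφ = 1.732 × 208 × 312 × 0.92 = 103408 W
η = P_out / P_in = 93250 / 103408 = 0.902 = 90.2%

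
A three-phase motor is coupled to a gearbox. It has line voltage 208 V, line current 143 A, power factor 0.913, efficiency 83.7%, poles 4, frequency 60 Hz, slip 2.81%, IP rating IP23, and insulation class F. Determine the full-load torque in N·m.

P_in = √3·V·I·cosφ = 1.732 × 208 × 143 × 0.913 = 47035 W
P_out = η·P_in = 0.837 × 47035 = 39368 W
n_s = 120×60/4 = 1800 rpm; n = 1800×(1−0.0281) = 1749 rpm
ω = 2π×1749/60 = 183.2 rad/s
τ = P_out/ω = 39368/183.2 = 215 N·m

215 N·m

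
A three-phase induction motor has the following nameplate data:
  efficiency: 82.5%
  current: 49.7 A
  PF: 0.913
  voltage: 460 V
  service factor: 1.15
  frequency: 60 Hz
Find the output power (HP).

P_in = √3·V·I·cosφ = 1.732 × 460 × 49.7 × 0.913 = 36152 W
P_out = η·P_in = 0.825 × 36152 = 29825 W
= 29825/746 = 40 HP

40 HP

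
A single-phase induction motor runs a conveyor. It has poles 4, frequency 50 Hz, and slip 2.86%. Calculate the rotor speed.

n_s = 120f/p = 120×50/4 = 1500 rpm
n = n_s(1 − s) = 1500 × (1 − 0.0286) = 1457 rpm

1457 rpm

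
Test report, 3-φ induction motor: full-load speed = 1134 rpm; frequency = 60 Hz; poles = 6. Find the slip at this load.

n_s = 120f/p = 120×60/6 = 1200 rpm
s = (n_s − n)/n_s = (1200 − 1134)/1200 = 0.0550

5.5 %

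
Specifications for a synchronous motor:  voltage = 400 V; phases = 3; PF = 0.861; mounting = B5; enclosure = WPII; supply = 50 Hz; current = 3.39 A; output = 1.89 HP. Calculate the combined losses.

612 W

P_in = √3·V·I·cosφ = 1.732×400×3.39×0.861 = 2022 W
P_out = 1.89×746 = 1410 W
Losses = P_in − P_out = 2022 − 1410 = 612 W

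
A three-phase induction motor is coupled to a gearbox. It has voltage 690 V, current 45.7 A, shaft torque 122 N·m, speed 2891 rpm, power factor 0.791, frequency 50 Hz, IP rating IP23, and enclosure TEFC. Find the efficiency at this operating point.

85.5 %

ω = 2π × 2891/60 = 302.7 rad/s; P_out = τω = 122 × 302.7 = 36929 W
P_in = √3·V_L·I_L·cosφ = 1.732 × 690 × 45.7 × 0.791 = 43201 W
η = P_out / P_in = 36929 / 43201 = 0.855 = 85.5%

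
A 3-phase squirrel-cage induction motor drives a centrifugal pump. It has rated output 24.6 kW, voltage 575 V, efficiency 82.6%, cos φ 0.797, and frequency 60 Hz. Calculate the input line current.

P_out = 24.6 kW = 24600 W
P_in = P_out / η = 24600 / 0.826 = 29782 W
I_L = P_in / (√3·V_L·cosφ) = 29782 / (1.732 × 575 × 0.797) = 37.5 A

37.5 A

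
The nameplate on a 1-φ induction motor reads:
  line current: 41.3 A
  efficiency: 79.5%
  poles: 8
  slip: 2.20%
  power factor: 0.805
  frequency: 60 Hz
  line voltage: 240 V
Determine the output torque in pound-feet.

50.8 lb·ft

P_in = V·I·cosφ = 240 × 41.3 × 0.805 = 7979 W
P_out = η·P_in = 0.795 × 7979 = 6343 W
n_s = 120×60/8 = 900 rpm; n = 900×(1−0.022) = 880 rpm
ω = 2π×880/60 = 92.15 rad/s
τ = P_out/ω = 6343/92.15 = 68.83 N·m
In lb·ft: 68.83/1.356 = 50.8 lb·ft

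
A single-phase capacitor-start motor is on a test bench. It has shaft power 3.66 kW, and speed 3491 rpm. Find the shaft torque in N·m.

ω = 2π × 3491/60 = 365.6 rad/s
τ = P/ω = 3660/365.6 = 10 N·m

10 N·m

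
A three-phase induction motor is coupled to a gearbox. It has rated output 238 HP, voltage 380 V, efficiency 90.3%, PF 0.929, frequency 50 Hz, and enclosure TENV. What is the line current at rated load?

322 A

P_out = 238 × 746 = 177548 W
P_in = P_out / η = 177548 / 0.903 = 196620 W
I_L = P_in / (√3·V_L·cosφ) = 196620 / (1.732 × 380 × 0.929) = 322 A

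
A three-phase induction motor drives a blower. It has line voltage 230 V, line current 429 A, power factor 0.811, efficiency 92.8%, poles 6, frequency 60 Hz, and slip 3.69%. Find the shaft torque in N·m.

1060 N·m

P_in = √3·V·I·cosφ = 1.732 × 230 × 429 × 0.811 = 138597 W
P_out = η·P_in = 0.928 × 138597 = 128618 W
n_s = 120×60/6 = 1200 rpm; n = 1200×(1−0.0369) = 1156 rpm
ω = 2π×1156/60 = 121.1 rad/s
τ = P_out/ω = 128618/121.1 = 1060 N·m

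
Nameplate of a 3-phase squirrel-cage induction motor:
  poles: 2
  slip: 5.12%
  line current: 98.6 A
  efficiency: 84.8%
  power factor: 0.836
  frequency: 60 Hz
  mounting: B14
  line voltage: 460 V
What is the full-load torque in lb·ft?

P_in = √3·V·I·cosφ = 1.732 × 460 × 98.6 × 0.836 = 65673 W
P_out = η·P_in = 0.848 × 65673 = 55691 W
n_s = 120×60/2 = 3600 rpm; n = 3600×(1−0.0512) = 3416 rpm
ω = 2π×3416/60 = 357.7 rad/s
τ = P_out/ω = 55691/357.7 = 155.7 N·m
In lb·ft: 155.7/1.356 = 115 lb·ft

115 lb·ft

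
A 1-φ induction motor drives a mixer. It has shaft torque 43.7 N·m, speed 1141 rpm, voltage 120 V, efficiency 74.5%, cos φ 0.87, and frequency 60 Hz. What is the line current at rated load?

ω = 2π×1141/60 = 119.5 rad/s; P_out = τω = 43.7 × 119.5 = 5222 W
P_in = P_out / η = 5222 / 0.745 = 7009 W
I = P_in / (V·cosφ) = 7009 / (120 × 0.87) = 67.1 A

67.1 A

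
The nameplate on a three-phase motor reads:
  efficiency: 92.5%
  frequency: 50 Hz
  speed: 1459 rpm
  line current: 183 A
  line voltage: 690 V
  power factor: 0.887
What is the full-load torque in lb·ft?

P_in = √3·V·I·cosφ = 1.732 × 690 × 183 × 0.887 = 193987 W
P_out = η·P_in = 0.925 × 193987 = 179438 W
n = 1459 rpm
ω = 2π×1459/60 = 152.8 rad/s
τ = P_out/ω = 179438/152.8 = 1174 N·m
In lb·ft: 1174/1.356 = 866 lb·ft

866 lb·ft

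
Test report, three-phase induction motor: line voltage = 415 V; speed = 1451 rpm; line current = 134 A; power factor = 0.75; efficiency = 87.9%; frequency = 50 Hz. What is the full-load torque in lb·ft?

308 lb·ft

P_in = √3·V·I·cosφ = 1.732 × 415 × 134 × 0.75 = 72237 W
P_out = η·P_in = 0.879 × 72237 = 63496 W
n = 1451 rpm
ω = 2π×1451/60 = 151.9 rad/s
τ = P_out/ω = 63496/151.9 = 418 N·m
In lb·ft: 418/1.356 = 308 lb·ft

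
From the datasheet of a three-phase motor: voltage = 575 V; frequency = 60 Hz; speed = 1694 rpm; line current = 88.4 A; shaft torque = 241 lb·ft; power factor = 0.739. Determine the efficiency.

τ = 241 lb·ft × 1.356 = 326.8 N·m
ω = 2π × 1694/60 = 177.4 rad/s; P_out = τω = 326.8 × 177.4 = 57974 W
P_in = √3·V_L·I_L·cosφ = 1.732 × 575 × 88.4 × 0.739 = 65060 W
η = P_out / P_in = 57974 / 65060 = 0.891 = 89.1%

89.1 %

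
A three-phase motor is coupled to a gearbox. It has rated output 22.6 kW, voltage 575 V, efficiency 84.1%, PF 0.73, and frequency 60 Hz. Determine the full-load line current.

37 A

P_out = 22.6 kW = 22600 W
P_in = P_out / η = 22600 / 0.841 = 26873 W
I_L = P_in / (√3·V_L·cosφ) = 26873 / (1.732 × 575 × 0.73) = 37 A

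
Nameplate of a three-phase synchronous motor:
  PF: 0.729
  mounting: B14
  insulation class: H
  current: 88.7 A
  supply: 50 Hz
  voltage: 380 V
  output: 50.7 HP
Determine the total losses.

P_in = √3·V·I·cosφ = 1.732×380×88.7×0.729 = 42558 W
P_out = 50.7×746 = 37822 W
Losses = P_in − P_out = 42558 − 37822 = 4736 W

4.74 kW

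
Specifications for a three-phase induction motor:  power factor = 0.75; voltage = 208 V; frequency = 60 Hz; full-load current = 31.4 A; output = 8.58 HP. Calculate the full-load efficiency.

P_out = 8.58 × 746 = 6401 W
P_in = √3·V_L·I_L·cosφ = 1.732 × 208 × 31.4 × 0.75 = 8484 W
η = P_out / P_in = 6401 / 8484 = 0.754 = 75.4%

75.4 %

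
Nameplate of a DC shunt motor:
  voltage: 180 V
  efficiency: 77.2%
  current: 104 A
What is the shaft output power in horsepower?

P_in = V·I = 180 × 104 = 18720 W
P_out = η·P_in = 0.772 × 18720 = 14452 W
= 14452/746 = 19.4 HP

19.4 HP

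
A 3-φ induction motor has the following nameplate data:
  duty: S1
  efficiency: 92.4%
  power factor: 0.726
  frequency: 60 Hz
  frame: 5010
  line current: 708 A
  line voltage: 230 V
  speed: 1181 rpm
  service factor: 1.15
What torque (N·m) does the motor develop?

P_in = √3·V·I·cosφ = 1.732 × 230 × 708 × 0.726 = 204760 W
P_out = η·P_in = 0.924 × 204760 = 189198 W
n = 1181 rpm
ω = 2π×1181/60 = 123.7 rad/s
τ = P_out/ω = 189198/123.7 = 1530 N·m

1530 N·m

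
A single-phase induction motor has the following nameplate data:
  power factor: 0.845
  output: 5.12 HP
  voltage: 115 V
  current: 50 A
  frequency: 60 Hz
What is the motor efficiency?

P_out = 5.12 × 746 = 3820 W
P_in = V·I·cosφ = 115 × 50 × 0.845 = 4859 W
η = P_out / P_in = 3820 / 4859 = 0.786 = 78.6%

78.6 %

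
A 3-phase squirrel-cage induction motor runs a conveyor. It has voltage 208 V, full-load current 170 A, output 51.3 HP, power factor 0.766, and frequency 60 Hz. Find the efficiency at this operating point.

P_out = 51.3 × 746 = 38270 W
P_in = √3·V_L·I_L·cosφ = 1.732 × 208 × 170 × 0.766 = 46913 W
η = P_out / P_in = 38270 / 46913 = 0.816 = 81.6%

81.6 %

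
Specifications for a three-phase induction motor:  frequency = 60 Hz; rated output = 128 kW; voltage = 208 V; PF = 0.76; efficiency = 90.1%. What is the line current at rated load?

P_out = 128 kW = 128000 W
P_in = P_out / η = 128000 / 0.901 = 142064 W
I_L = P_in / (√3·V_L·cosφ) = 142064 / (1.732 × 208 × 0.76) = 519 A

519 A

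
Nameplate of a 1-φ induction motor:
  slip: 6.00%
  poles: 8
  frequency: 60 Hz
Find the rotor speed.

n_s = 120f/p = 120×60/8 = 900 rpm
n = n_s(1 − s) = 900 × (1 − 0.06) = 846 rpm

846 rpm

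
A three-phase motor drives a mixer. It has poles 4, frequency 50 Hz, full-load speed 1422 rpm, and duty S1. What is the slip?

n_s = 120f/p = 120×50/4 = 1500 rpm
s = (n_s − n)/n_s = (1500 − 1422)/1500 = 0.0520

5.2 %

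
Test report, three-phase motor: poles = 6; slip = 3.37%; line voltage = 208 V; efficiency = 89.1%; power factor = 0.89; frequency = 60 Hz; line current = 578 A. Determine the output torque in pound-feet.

P_in = √3·V·I·cosφ = 1.732 × 208 × 578 × 0.89 = 185323 W
P_out = η·P_in = 0.891 × 185323 = 165123 W
n_s = 120×60/6 = 1200 rpm; n = 1200×(1−0.0337) = 1160 rpm
ω = 2π×1160/60 = 121.5 rad/s
τ = P_out/ω = 165123/121.5 = 1359 N·m
In lb·ft: 1359/1.356 = 1000 lb·ft

1000 lb·ft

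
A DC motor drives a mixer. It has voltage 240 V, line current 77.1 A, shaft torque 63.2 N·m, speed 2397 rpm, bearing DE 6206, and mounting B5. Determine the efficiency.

ω = 2π × 2397/60 = 251 rad/s; P_out = τω = 63.2 × 251 = 15863 W
P_in = V·I = 240 × 77.1 = 18504 W
η = P_out / P_in = 15863 / 18504 = 0.857 = 85.7%

85.7 %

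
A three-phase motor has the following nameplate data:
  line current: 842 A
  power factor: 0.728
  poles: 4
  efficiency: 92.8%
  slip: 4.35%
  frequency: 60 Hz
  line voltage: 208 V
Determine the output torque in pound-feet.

P_in = √3·V·I·cosφ = 1.732 × 208 × 842 × 0.728 = 220828 W
P_out = η·P_in = 0.928 × 220828 = 204928 W
n_s = 120×60/4 = 1800 rpm; n = 1800×(1−0.0435) = 1722 rpm
ω = 2π×1722/60 = 180.3 rad/s
τ = P_out/ω = 204928/180.3 = 1137 N·m
In lb·ft: 1137/1.356 = 838 lb·ft

838 lb·ft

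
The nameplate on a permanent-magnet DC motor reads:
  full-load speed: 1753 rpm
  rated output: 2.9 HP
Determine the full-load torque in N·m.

11.8 N·m

P_out = 2.9 × 746 = 2163 W
ω = 2π × 1753/60 = 183.6 rad/s
τ = P_out/ω = 2163/183.6 = 11.8 N·m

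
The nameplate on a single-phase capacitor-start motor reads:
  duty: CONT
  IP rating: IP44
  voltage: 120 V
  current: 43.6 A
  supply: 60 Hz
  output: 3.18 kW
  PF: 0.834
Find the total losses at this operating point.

1180 W

P_in = V·I·cosφ = 120×43.6×0.834 = 4363 W
P_out = 3180 W
Losses = P_in − P_out = 4363 − 3180 = 1183 W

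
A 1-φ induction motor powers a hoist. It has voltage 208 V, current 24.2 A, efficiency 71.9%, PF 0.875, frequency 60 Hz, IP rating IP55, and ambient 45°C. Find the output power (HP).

P_in = V·I·cosφ = 208 × 24.2 × 0.875 = 4404 W
P_out = η·P_in = 0.719 × 4404 = 3166 W
= 3166/746 = 4.24 HP

4.24 HP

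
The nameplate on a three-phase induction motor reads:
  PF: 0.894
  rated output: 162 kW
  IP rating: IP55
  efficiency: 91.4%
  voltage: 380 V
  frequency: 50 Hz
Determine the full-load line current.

301 A

P_out = 162 kW = 162000 W
P_in = P_out / η = 162000 / 0.914 = 177243 W
I_L = P_in / (√3·V_L·cosφ) = 177243 / (1.732 × 380 × 0.894) = 301 A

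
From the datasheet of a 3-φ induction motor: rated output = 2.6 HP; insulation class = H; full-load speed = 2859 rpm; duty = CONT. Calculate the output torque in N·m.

P_out = 2.6 × 746 = 1940 W
ω = 2π × 2859/60 = 299.4 rad/s
τ = P_out/ω = 1940/299.4 = 6.48 N·m

6.48 N·m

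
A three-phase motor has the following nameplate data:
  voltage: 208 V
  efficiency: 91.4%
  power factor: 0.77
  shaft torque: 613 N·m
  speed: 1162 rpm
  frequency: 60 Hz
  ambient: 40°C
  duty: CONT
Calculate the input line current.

ω = 2π×1162/60 = 121.7 rad/s; P_out = τω = 613 × 121.7 = 74602 W
P_in = P_out / η = 74602 / 0.914 = 81621 W
I_L = P_in / (√3·V_L·cosφ) = 81621 / (1.732 × 208 × 0.77) = 294 A

294 A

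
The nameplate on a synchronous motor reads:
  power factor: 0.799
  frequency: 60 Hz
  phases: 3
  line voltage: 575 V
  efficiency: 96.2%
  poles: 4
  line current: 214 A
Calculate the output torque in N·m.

P_in = √3·V·I·cosφ = 1.732 × 575 × 214 × 0.799 = 170285 W
P_out = η·P_in = 0.962 × 170285 = 163814 W
n = n_s = 120×60/4 = 1800 rpm (synchronous)
ω = 2π×1800/60 = 188.5 rad/s
τ = P_out/ω = 163814/188.5 = 869 N·m

869 N·m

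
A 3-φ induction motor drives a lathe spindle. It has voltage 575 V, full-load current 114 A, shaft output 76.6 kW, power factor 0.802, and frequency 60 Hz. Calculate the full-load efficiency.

84.1 %

P_out = 76.6 kW = 76600 W
P_in = √3·V_L·I_L·cosφ = 1.732 × 575 × 114 × 0.802 = 91053 W
η = P_out / P_in = 76600 / 91053 = 0.841 = 84.1%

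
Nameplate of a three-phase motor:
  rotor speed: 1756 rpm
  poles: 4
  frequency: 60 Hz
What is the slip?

2.44 %

n_s = 120f/p = 120×60/4 = 1800 rpm
s = (n_s − n)/n_s = (1800 − 1756)/1800 = 0.0244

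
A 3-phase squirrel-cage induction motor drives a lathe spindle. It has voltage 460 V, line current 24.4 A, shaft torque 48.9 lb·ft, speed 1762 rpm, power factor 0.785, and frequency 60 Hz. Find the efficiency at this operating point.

80.2 %

τ = 48.9 lb·ft × 1.356 = 66.31 N·m
ω = 2π × 1762/60 = 184.5 rad/s; P_out = τω = 66.31 × 184.5 = 12234 W
P_in = √3·V_L·I_L·cosφ = 1.732 × 460 × 24.4 × 0.785 = 15260 W
η = P_out / P_in = 12234 / 15260 = 0.802 = 80.2%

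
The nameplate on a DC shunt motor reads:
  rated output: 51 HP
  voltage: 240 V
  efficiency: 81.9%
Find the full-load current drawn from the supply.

P_out = 51 × 746 = 38046 W
P_in = P_out / η = 38046 / 0.819 = 46454 W
I = P_in / V = 46454 / 240 = 194 A

194 A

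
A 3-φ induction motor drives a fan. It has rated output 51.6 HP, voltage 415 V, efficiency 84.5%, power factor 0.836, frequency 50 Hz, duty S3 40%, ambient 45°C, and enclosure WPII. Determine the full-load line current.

P_out = 51.6 × 746 = 38494 W
P_in = P_out / η = 38494 / 0.845 = 45555 W
I_L = P_in / (√3·V_L·cosφ) = 45555 / (1.732 × 415 × 0.836) = 75.8 A

75.8 A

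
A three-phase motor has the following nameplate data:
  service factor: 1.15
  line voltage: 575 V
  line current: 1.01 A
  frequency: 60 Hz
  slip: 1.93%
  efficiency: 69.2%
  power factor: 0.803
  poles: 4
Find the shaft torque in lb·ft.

P_in = √3·V·I·cosφ = 1.732 × 575 × 1.01 × 0.803 = 808 W
P_out = η·P_in = 0.692 × 808 = 559 W
n_s = 120×60/4 = 1800 rpm; n = 1800×(1−0.0193) = 1765 rpm
ω = 2π×1765/60 = 184.8 rad/s
τ = P_out/ω = 559/184.8 = 3.025 N·m
In lb·ft: 3.025/1.356 = 2.23 lb·ft

2.23 lb·ft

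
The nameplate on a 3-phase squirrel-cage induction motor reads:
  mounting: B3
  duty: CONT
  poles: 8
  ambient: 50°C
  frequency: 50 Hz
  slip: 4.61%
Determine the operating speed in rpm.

n_s = 120f/p = 120×50/8 = 750 rpm
n = n_s(1 − s) = 750 × (1 − 0.0461) = 715 rpm

715 rpm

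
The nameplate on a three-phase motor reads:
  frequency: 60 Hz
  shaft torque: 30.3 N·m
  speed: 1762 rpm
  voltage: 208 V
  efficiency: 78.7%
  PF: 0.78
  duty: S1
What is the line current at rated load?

25.3 A

ω = 2π×1762/60 = 184.5 rad/s; P_out = τω = 30.3 × 184.5 = 5590 W
P_in = P_out / η = 5590 / 0.787 = 7103 W
I_L = P_in / (√3·V_L·cosφ) = 7103 / (1.732 × 208 × 0.78) = 25.3 A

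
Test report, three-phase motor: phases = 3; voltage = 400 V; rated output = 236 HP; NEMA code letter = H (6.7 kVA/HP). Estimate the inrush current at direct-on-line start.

S_LR = 6.7 × 236 = 1581.2 kVA
I_LR = S_LR/(√3·V_L) = 1581200/(1.732×400) = 2280 A

2280 A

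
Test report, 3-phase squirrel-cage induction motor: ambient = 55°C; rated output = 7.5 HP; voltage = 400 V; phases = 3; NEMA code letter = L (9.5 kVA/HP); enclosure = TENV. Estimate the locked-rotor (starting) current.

S_LR = 9.5 × 7.5 = 71.25 kVA
I_LR = S_LR/(√3·V_L) = 71250/(1.732×400) = 103 A

103 A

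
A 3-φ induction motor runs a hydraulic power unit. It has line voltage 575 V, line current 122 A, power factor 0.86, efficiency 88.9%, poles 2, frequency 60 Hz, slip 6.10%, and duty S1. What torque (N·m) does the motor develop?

P_in = √3·V·I·cosφ = 1.732 × 575 × 122 × 0.86 = 104490 W
P_out = η·P_in = 0.889 × 104490 = 92892 W
n_s = 120×60/2 = 3600 rpm; n = 3600×(1−0.061) = 3380 rpm
ω = 2π×3380/60 = 354 rad/s
τ = P_out/ω = 92892/354 = 262 N·m

262 N·m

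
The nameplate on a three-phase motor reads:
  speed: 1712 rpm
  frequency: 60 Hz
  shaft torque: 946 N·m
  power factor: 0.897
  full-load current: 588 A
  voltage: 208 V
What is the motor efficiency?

ω = 2π × 1712/60 = 179.3 rad/s; P_out = τω = 946 × 179.3 = 169618 W
P_in = √3·V_L·I_L·cosφ = 1.732 × 208 × 588 × 0.897 = 190012 W
η = P_out / P_in = 169618 / 190012 = 0.893 = 89.3%

89.3 %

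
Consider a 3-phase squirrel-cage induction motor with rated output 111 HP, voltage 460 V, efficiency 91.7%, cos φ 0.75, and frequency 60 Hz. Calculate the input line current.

151 A

P_out = 111 × 746 = 82806 W
P_in = P_out / η = 82806 / 0.917 = 90301 W
I_L = P_in / (√3·V_L·cosφ) = 90301 / (1.732 × 460 × 0.75) = 151 A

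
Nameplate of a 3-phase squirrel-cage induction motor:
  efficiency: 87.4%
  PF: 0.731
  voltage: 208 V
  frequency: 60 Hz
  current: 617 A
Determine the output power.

142 kW

P_in = √3·V·I·cosφ = 1.732 × 208 × 617 × 0.731 = 162485 W
P_out = η·P_in = 0.874 × 162485 = 142012 W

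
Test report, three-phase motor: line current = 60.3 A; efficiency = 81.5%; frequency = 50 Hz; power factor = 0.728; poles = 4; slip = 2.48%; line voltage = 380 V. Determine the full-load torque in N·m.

P_in = √3·V·I·cosφ = 1.732 × 380 × 60.3 × 0.728 = 28892 W
P_out = η·P_in = 0.815 × 28892 = 23547 W
n_s = 120×50/4 = 1500 rpm; n = 1500×(1−0.0248) = 1463 rpm
ω = 2π×1463/60 = 153.2 rad/s
τ = P_out/ω = 23547/153.2 = 154 N·m

154 N·m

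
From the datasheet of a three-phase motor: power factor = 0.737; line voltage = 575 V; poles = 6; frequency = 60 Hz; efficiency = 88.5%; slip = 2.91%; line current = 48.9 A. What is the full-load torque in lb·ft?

P_in = √3·V·I·cosφ = 1.732 × 575 × 48.9 × 0.737 = 35892 W
P_out = η·P_in = 0.885 × 35892 = 31764 W
n_s = 120×60/6 = 1200 rpm; n = 1200×(1−0.0291) = 1165 rpm
ω = 2π×1165/60 = 122 rad/s
τ = P_out/ω = 31764/122 = 260.4 N·m
In lb·ft: 260.4/1.356 = 192 lb·ft

192 lb·ft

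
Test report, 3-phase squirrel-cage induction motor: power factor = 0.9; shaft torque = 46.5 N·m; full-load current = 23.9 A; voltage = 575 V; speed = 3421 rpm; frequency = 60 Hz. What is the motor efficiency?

77.8 %

ω = 2π × 3421/60 = 358.2 rad/s; P_out = τω = 46.5 × 358.2 = 16656 W
P_in = √3·V_L·I_L·cosφ = 1.732 × 575 × 23.9 × 0.9 = 21422 W
η = P_out / P_in = 16656 / 21422 = 0.778 = 77.8%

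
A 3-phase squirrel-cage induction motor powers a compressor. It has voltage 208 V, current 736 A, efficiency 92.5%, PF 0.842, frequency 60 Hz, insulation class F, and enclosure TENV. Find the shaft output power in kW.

207 kW

P_in = √3·V·I·cosφ = 1.732 × 208 × 736 × 0.842 = 223255 W
P_out = η·P_in = 0.925 × 223255 = 206511 W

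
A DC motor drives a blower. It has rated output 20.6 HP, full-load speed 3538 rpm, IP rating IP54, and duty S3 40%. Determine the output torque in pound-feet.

30.6 lb·ft

P_out = 20.6 × 746 = 15368 W
ω = 2π × 3538/60 = 370.5 rad/s
τ = P_out/ω = 15368/370.5 = 41.48 N·m
In lb·ft: 41.48/1.356 = 30.6 lb·ft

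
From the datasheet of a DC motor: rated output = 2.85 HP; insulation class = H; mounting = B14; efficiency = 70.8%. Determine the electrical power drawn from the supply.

3 kW

P_out = 2.85 × 746 = 2126 W
P_in = P_out/η = 2126/0.708 = 3003 W = 3 kW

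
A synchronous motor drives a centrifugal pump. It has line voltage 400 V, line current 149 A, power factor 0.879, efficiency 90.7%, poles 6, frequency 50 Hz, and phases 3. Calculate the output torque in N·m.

P_in = √3·V·I·cosφ = 1.732 × 400 × 149 × 0.879 = 90737 W
P_out = η·P_in = 0.907 × 90737 = 82298 W
n = n_s = 120×50/6 = 1000 rpm (synchronous)
ω = 2π×1000/60 = 104.7 rad/s
τ = P_out/ω = 82298/104.7 = 786 N·m

786 N·m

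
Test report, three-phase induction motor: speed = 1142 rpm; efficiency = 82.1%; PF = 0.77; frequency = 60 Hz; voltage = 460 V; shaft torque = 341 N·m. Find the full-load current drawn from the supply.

81 A

ω = 2π×1142/60 = 119.6 rad/s; P_out = τω = 341 × 119.6 = 40784 W
P_in = P_out / η = 40784 / 0.821 = 49676 W
I_L = P_in / (√3·V_L·cosφ) = 49676 / (1.732 × 460 × 0.77) = 81 A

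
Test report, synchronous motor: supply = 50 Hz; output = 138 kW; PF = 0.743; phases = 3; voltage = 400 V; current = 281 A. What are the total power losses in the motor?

P_in = √3·V·I·cosφ = 1.732×400×281×0.743 = 144645 W
P_out = 138000 W
Losses = P_in − P_out = 144645 − 138000 = 6645 W

6.65 kW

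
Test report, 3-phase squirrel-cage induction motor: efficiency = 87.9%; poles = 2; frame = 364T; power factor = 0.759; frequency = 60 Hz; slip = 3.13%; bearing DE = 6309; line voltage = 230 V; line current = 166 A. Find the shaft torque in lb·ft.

89.1 lb·ft

P_in = √3·V·I·cosφ = 1.732 × 230 × 166 × 0.759 = 50191 W
P_out = η·P_in = 0.879 × 50191 = 44118 W
n_s = 120×60/2 = 3600 rpm; n = 3600×(1−0.0313) = 3487 rpm
ω = 2π×3487/60 = 365.2 rad/s
τ = P_out/ω = 44118/365.2 = 120.8 N·m
In lb·ft: 120.8/1.356 = 89.1 lb·ft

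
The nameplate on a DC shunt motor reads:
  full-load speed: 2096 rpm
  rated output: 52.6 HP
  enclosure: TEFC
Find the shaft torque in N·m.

P_out = 52.6 × 746 = 39240 W
ω = 2π × 2096/60 = 219.5 rad/s
τ = P_out/ω = 39240/219.5 = 179 N·m

179 N·m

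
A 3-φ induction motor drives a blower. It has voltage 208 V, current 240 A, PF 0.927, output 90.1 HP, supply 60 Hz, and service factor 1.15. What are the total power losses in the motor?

12900 W

P_in = √3·V·I·cosφ = 1.732×208×240×0.927 = 80150 W
P_out = 90.1×746 = 67215 W
Losses = P_in − P_out = 80150 − 67215 = 12935 W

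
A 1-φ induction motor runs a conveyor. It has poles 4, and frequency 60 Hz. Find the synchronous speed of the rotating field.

n_s = 120f/p = 120×60/4 = 1800 rpm

1800 rpm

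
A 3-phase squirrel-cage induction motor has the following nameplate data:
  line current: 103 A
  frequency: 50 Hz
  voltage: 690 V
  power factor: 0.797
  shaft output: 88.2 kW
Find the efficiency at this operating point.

89.9 %

P_out = 88.2 kW = 88200 W
P_in = √3·V_L·I_L·cosφ = 1.732 × 690 × 103 × 0.797 = 98105 W
η = P_out / P_in = 88200 / 98105 = 0.899 = 89.9%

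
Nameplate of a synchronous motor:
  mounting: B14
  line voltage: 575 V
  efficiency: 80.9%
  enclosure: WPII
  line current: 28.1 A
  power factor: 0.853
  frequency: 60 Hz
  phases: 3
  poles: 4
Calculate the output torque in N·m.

102 N·m

P_in = √3·V·I·cosφ = 1.732 × 575 × 28.1 × 0.853 = 23871 W
P_out = η·P_in = 0.809 × 23871 = 19312 W
n = n_s = 120×60/4 = 1800 rpm (synchronous)
ω = 2π×1800/60 = 188.5 rad/s
τ = P_out/ω = 19312/188.5 = 102 N·m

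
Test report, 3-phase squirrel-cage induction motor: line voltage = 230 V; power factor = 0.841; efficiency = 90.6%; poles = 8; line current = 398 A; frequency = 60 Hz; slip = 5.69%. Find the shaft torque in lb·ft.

P_in = √3·V·I·cosφ = 1.732 × 230 × 398 × 0.841 = 133338 W
P_out = η·P_in = 0.906 × 133338 = 120804 W
n_s = 120×60/8 = 900 rpm; n = 900×(1−0.0569) = 849 rpm
ω = 2π×849/60 = 88.91 rad/s
τ = P_out/ω = 120804/88.91 = 1359 N·m
In lb·ft: 1359/1.356 = 1000 lb·ft

1000 lb·ft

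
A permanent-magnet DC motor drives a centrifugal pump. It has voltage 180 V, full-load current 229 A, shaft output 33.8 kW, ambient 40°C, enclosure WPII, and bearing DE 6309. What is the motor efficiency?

P_out = 33.8 kW = 33800 W
P_in = V·I = 180 × 229 = 41220 W
η = P_out / P_in = 33800 / 41220 = 0.820 = 82.0%

82.0 %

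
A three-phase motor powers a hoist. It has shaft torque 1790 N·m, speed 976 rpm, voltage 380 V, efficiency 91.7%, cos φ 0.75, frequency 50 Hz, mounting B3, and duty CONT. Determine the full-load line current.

404 A

ω = 2π×976/60 = 102.2 rad/s; P_out = τω = 1790 × 102.2 = 182938 W
P_in = P_out / η = 182938 / 0.917 = 199496 W
I_L = P_in / (√3·V_L·cosφ) = 199496 / (1.732 × 380 × 0.75) = 404 A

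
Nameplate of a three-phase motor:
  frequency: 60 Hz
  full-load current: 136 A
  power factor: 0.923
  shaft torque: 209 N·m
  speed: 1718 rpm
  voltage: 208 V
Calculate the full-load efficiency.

ω = 2π × 1718/60 = 179.9 rad/s; P_out = τω = 209 × 179.9 = 37599 W
P_in = √3·V_L·I_L·cosφ = 1.732 × 208 × 136 × 0.923 = 45222 W
η = P_out / P_in = 37599 / 45222 = 0.831 = 83.1%

83.1 %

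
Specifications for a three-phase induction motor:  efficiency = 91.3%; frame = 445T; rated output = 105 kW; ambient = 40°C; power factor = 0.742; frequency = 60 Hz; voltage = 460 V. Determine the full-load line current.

P_out = 105 kW = 105000 W
P_in = P_out / η = 105000 / 0.913 = 115005 W
I_L = P_in / (√3·V_L·cosφ) = 115005 / (1.732 × 460 × 0.742) = 195 A

195 A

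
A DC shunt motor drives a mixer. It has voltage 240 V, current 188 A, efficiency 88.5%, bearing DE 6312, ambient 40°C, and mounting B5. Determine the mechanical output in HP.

P_in = V·I = 240 × 188 = 45120 W
P_out = η·P_in = 0.885 × 45120 = 39931 W
= 39931/746 = 53.5 HP

53.5 HP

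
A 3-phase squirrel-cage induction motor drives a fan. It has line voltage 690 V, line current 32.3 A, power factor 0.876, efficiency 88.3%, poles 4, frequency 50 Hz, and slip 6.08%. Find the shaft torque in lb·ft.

149 lb·ft

P_in = √3·V·I·cosφ = 1.732 × 690 × 32.3 × 0.876 = 33815 W
P_out = η·P_in = 0.883 × 33815 = 29859 W
n_s = 120×50/4 = 1500 rpm; n = 1500×(1−0.0608) = 1409 rpm
ω = 2π×1409/60 = 147.6 rad/s
τ = P_out/ω = 29859/147.6 = 202.3 N·m
In lb·ft: 202.3/1.356 = 149 lb·ft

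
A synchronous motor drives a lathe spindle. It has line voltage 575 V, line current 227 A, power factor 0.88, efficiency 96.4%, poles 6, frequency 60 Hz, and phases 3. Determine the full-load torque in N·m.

P_in = √3·V·I·cosφ = 1.732 × 575 × 227 × 0.88 = 198941 W
P_out = η·P_in = 0.964 × 198941 = 191779 W
n = n_s = 120×60/6 = 1200 rpm (synchronous)
ω = 2π×1200/60 = 125.7 rad/s
τ = P_out/ω = 191779/125.7 = 1530 N·m

1530 N·m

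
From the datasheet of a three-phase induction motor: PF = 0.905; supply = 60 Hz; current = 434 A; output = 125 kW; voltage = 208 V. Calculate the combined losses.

16500 W

P_in = √3·V·I·cosφ = 1.732×208×434×0.905 = 141498 W
P_out = 125000 W
Losses = P_in − P_out = 141498 − 125000 = 16498 W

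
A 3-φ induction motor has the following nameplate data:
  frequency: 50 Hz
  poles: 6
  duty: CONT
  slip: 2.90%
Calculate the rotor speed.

971 rpm

n_s = 120f/p = 120×50/6 = 1000 rpm
n = n_s(1 − s) = 1000 × (1 − 0.029) = 971 rpm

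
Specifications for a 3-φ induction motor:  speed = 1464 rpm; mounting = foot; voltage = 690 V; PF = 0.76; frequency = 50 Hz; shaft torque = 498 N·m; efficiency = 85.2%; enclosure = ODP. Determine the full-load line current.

ω = 2π×1464/60 = 153.3 rad/s; P_out = τω = 498 × 153.3 = 76343 W
P_in = P_out / η = 76343 / 0.852 = 89604 W
I_L = P_in / (√3·V_L·cosφ) = 89604 / (1.732 × 690 × 0.76) = 98.7 A

98.7 A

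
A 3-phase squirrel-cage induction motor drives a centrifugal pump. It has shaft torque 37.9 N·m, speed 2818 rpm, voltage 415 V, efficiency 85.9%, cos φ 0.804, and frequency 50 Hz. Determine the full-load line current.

ω = 2π×2818/60 = 295.1 rad/s; P_out = τω = 37.9 × 295.1 = 11184 W
P_in = P_out / η = 11184 / 0.859 = 13020 W
I_L = P_in / (√3·V_L·cosφ) = 13020 / (1.732 × 415 × 0.804) = 22.5 A

22.5 A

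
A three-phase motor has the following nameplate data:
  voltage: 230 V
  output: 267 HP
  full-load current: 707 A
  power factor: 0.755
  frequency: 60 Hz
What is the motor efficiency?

93.7 %

P_out = 267 × 746 = 199182 W
P_in = √3·V_L·I_L·cosφ = 1.732 × 230 × 707 × 0.755 = 212639 W
η = P_out / P_in = 199182 / 212639 = 0.937 = 93.7%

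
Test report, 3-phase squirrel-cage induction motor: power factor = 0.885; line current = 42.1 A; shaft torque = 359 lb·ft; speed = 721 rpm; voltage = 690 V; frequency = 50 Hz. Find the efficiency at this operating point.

τ = 359 lb·ft × 1.356 = 486.8 N·m
ω = 2π × 721/60 = 75.5 rad/s; P_out = τω = 486.8 × 75.5 = 36753 W
P_in = √3·V_L·I_L·cosφ = 1.732 × 690 × 42.1 × 0.885 = 44527 W
η = P_out / P_in = 36753 / 44527 = 0.825 = 82.5%

82.5 %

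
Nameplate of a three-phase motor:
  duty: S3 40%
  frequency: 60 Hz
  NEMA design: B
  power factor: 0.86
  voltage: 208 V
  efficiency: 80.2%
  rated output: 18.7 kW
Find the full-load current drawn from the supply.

75.3 A

P_out = 18.7 kW = 18700 W
P_in = P_out / η = 18700 / 0.802 = 23317 W
I_L = P_in / (√3·V_L·cosφ) = 23317 / (1.732 × 208 × 0.86) = 75.3 A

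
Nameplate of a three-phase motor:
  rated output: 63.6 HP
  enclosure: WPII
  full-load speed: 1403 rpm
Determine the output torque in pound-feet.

238 lb·ft

P_out = 63.6 × 746 = 47446 W
ω = 2π × 1403/60 = 146.9 rad/s
τ = P_out/ω = 47446/146.9 = 323 N·m
In lb·ft: 323/1.356 = 238 lb·ft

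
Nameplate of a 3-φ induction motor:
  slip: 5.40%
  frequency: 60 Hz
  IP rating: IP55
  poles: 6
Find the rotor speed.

n_s = 120f/p = 120×60/6 = 1200 rpm
n = n_s(1 − s) = 1200 × (1 − 0.054) = 1135 rpm

1135 rpm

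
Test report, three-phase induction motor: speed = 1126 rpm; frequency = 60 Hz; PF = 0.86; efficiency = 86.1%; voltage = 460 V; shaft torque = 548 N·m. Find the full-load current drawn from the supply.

ω = 2π×1126/60 = 117.9 rad/s; P_out = τω = 548 × 117.9 = 64609 W
P_in = P_out / η = 64609 / 0.861 = 75039 W
I_L = P_in / (√3·V_L·cosφ) = 75039 / (1.732 × 460 × 0.86) = 110 A

110 A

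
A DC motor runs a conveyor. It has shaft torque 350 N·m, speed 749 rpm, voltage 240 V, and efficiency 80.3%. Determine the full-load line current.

142 A

ω = 2π×749/60 = 78.44 rad/s; P_out = τω = 350 × 78.44 = 27454 W
P_in = P_out / η = 27454 / 0.803 = 34189 W
I = P_in / V = 34189 / 240 = 142 A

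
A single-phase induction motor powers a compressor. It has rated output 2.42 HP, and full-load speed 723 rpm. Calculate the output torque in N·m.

23.8 N·m

P_out = 2.42 × 746 = 1805 W
ω = 2π × 723/60 = 75.71 rad/s
τ = P_out/ω = 1805/75.71 = 23.8 N·m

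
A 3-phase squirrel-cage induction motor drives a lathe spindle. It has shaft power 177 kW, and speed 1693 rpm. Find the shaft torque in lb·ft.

ω = 2π × 1693/60 = 177.3 rad/s
τ = P/ω = 177000/177.3 = 998.3 N·m
In lb·ft: 998.3/1.356 = 736 lb·ft

736 lb·ft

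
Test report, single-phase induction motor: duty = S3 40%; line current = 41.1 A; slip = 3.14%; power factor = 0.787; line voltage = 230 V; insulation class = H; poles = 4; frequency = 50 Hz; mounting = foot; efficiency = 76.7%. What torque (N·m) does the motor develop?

37.5 N·m

P_in = V·I·cosφ = 230 × 41.1 × 0.787 = 7440 W
P_out = η·P_in = 0.767 × 7440 = 5706 W
n_s = 120×50/4 = 1500 rpm; n = 1500×(1−0.0314) = 1453 rpm
ω = 2π×1453/60 = 152.2 rad/s
τ = P_out/ω = 5706/152.2 = 37.5 N·m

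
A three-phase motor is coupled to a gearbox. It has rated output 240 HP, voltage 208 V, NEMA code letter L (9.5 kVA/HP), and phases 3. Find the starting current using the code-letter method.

6330 A

S_LR = 9.5 × 240 = 2280 kVA
I_LR = S_LR/(√3·V_L) = 2280000/(1.732×208) = 6330 A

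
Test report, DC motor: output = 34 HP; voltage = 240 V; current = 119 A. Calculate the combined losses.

3200 W

P_in = V·I = 240×119 = 28560 W
P_out = 34×746 = 25364 W
Losses = P_in − P_out = 28560 − 25364 = 3196 W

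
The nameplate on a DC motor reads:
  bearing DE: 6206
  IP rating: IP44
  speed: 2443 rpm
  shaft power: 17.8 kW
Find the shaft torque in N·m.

ω = 2π × 2443/60 = 255.8 rad/s
τ = P/ω = 17800/255.8 = 69.6 N·m

69.6 N·m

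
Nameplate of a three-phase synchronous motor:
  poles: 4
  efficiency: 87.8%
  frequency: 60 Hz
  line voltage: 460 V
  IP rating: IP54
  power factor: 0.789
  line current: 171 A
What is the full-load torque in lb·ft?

P_in = √3·V·I·cosφ = 1.732 × 460 × 171 × 0.789 = 107493 W
P_out = η·P_in = 0.878 × 107493 = 94379 W
n = n_s = 120×60/4 = 1800 rpm (synchronous)
ω = 2π×1800/60 = 188.5 rad/s
τ = P_out/ω = 94379/188.5 = 500.7 N·m
In lb·ft: 500.7/1.356 = 369 lb·ft

369 lb·ft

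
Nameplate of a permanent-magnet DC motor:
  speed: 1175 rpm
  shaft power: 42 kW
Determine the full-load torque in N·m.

341 N·m

ω = 2π × 1175/60 = 123 rad/s
τ = P/ω = 42000/123 = 341 N·m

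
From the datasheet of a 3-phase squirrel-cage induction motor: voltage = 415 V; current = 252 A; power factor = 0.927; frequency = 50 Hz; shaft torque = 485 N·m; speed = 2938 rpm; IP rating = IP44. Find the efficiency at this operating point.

ω = 2π × 2938/60 = 307.7 rad/s; P_out = τω = 485 × 307.7 = 149235 W
P_in = √3·V_L·I_L·cosφ = 1.732 × 415 × 252 × 0.927 = 167910 W
η = P_out / P_in = 149235 / 167910 = 0.889 = 88.9%

88.9 %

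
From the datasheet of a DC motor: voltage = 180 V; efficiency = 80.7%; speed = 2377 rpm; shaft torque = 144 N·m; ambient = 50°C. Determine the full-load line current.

ω = 2π×2377/60 = 248.9 rad/s; P_out = τω = 144 × 248.9 = 35842 W
P_in = P_out / η = 35842 / 0.807 = 44414 W
I = P_in / V = 44414 / 180 = 247 A

247 A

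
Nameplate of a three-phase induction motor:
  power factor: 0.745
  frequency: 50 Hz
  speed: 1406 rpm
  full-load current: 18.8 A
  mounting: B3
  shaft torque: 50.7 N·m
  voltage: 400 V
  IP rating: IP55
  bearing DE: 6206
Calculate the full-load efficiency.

ω = 2π × 1406/60 = 147.2 rad/s; P_out = τω = 50.7 × 147.2 = 7463 W
P_in = √3·V_L·I_L·cosφ = 1.732 × 400 × 18.8 × 0.745 = 9703 W
η = P_out / P_in = 7463 / 9703 = 0.769 = 76.9%

76.9 %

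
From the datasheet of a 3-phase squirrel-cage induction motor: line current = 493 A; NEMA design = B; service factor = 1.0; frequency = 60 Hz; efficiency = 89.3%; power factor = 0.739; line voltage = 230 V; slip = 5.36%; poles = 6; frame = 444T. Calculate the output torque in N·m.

P_in = √3·V·I·cosφ = 1.732 × 230 × 493 × 0.739 = 145133 W
P_out = η·P_in = 0.893 × 145133 = 129604 W
n_s = 120×60/6 = 1200 rpm; n = 1200×(1−0.0536) = 1136 rpm
ω = 2π×1136/60 = 119 rad/s
τ = P_out/ω = 129604/119 = 1090 N·m

1090 N·m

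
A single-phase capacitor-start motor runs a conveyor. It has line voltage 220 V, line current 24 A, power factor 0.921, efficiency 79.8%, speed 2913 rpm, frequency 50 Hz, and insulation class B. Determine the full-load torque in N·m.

P_in = V·I·cosφ = 220 × 24 × 0.921 = 4863 W
P_out = η·P_in = 0.798 × 4863 = 3881 W
n = 2913 rpm
ω = 2π×2913/60 = 305 rad/s
τ = P_out/ω = 3881/305 = 12.7 N·m

12.7 N·m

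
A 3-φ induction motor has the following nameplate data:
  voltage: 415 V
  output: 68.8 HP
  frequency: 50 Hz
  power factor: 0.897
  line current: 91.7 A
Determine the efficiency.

P_out = 68.8 × 746 = 51325 W
P_in = √3·V_L·I_L·cosφ = 1.732 × 415 × 91.7 × 0.897 = 59123 W
η = P_out / P_in = 51325 / 59123 = 0.868 = 86.8%

86.8 %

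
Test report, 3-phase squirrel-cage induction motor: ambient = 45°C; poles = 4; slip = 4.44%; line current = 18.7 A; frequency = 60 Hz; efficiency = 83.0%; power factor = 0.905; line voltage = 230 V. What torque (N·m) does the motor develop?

31.1 N·m

P_in = √3·V·I·cosφ = 1.732 × 230 × 18.7 × 0.905 = 6742 W
P_out = η·P_in = 0.83 × 6742 = 5596 W
n_s = 120×60/4 = 1800 rpm; n = 1800×(1−0.0444) = 1720 rpm
ω = 2π×1720/60 = 180.1 rad/s
τ = P_out/ω = 5596/180.1 = 31.1 N·m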